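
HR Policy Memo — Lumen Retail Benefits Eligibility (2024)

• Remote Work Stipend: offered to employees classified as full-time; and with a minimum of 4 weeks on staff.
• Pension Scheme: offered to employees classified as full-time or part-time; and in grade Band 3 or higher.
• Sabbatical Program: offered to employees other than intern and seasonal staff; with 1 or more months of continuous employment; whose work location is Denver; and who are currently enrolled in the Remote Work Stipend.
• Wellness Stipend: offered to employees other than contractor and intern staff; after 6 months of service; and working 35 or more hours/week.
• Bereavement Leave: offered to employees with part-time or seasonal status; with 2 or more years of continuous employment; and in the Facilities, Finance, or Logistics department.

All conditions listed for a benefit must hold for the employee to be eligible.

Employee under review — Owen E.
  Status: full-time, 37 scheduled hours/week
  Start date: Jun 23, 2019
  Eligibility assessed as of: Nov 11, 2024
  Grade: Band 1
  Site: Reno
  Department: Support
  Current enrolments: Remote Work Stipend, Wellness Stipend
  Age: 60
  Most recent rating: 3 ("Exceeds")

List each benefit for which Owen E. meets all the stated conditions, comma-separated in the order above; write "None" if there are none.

Service from Jun 23, 2019 to Nov 11, 2024: 1968 days.
Remote Work Stipend — status full-time ✓; service 1968 days ≥ 4 weeks (≈28 days) ✓ → eligible.
Pension Scheme — status full-time ✓; grade Band 1 < Band 3 ✗ → not eligible.
Sabbatical Program — status full-time ✓ (not excluded); service 1968 days ≥ 1 month (≈30 days) ✓; site Reno ✗ (not Denver) → not eligible.
Wellness Stipend — status full-time ✓ (not excluded); service 1968 days ≥ 6 months (≈180 days) ✓; 37 hrs/wk ≥ 35 ✓ → eligible.
Bereavement Leave — status full-time ✗ (requires part-time or seasonal) → not eligible.

Remote Work Stipend, Wellness Stipend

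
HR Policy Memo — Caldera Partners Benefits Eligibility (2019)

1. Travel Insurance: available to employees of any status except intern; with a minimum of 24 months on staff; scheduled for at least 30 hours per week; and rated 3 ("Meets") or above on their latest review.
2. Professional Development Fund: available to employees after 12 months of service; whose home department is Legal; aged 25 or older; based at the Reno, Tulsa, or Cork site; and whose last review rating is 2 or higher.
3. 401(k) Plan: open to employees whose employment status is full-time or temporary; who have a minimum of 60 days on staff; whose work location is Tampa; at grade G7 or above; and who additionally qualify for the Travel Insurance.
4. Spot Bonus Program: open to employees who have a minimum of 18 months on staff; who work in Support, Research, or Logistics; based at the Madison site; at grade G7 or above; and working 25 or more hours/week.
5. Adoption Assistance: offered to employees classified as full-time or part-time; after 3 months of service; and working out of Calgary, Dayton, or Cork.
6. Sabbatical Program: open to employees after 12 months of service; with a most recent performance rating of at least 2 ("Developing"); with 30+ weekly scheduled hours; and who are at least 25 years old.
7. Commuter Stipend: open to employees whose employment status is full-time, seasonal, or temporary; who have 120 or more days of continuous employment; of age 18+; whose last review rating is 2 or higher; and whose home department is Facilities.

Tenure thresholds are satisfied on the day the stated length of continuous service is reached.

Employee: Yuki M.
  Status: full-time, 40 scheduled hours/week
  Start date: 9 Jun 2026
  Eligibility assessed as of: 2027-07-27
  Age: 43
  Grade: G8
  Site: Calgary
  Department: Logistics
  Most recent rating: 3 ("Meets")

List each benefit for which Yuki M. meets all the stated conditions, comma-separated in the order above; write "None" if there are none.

Service from 9 Jun 2026 to 2027-07-27: 413 days.
Travel Insurance — status full-time ✓ (not excluded); service 413 days < 24 months (≈720 days) ✗ → not eligible.
Professional Development Fund — service 413 days ≥ 12 months (≈360 days) ✓; dept Logistics ✗ → not eligible.
401(k) Plan — status full-time ✓; service 413 days ≥ 60 days ✓; site Calgary ✗ (not Tampa) → not eligible.
Spot Bonus Program — service 413 days < 18 months (≈540 days) ✗ → not eligible.
Adoption Assistance — status full-time ✓; service 413 days ≥ 3 months (≈90 days) ✓; site Calgary ✓ → eligible.
Sabbatical Program — service 413 days ≥ 12 months (≈360 days) ✓; rating 3 ≥ 2 ✓; 40 hrs/wk ≥ 30 ✓; age 43 ≥ 25 ✓ → eligible.
Commuter Stipend — status full-time ✓; service 413 days ≥ 120 days ✓; age 43 ≥ 18 ✓; rating 3 ≥ 2 ✓; dept Logistics ✗ → not eligible.

Adoption Assistance, Sabbatical Program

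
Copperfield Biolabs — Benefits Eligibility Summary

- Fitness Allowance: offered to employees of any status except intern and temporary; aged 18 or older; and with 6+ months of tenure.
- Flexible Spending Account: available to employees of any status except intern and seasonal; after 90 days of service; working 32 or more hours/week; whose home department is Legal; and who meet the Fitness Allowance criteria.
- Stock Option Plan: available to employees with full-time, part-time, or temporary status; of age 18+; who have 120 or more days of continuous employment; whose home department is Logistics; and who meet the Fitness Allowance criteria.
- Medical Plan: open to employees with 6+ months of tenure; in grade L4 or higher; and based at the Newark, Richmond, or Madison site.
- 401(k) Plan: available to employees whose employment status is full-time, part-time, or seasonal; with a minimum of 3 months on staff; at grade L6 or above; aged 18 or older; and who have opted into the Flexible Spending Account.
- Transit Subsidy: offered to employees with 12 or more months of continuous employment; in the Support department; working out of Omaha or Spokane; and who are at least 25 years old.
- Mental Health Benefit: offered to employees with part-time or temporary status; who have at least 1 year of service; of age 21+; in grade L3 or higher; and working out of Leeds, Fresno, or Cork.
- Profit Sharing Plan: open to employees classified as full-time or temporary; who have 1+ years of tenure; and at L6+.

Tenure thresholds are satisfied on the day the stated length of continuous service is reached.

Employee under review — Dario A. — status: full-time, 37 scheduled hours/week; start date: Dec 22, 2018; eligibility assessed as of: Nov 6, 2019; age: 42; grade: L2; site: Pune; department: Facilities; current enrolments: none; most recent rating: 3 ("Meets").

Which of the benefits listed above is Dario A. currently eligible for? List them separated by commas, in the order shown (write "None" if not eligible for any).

Service from Dec 22, 2018 to Nov 6, 2019: 319 days.
Fitness Allowance — status full-time ✓ (not excluded); age 42 ≥ 18 ✓; service 319 days ≥ 6 months (≈180 days) ✓ → eligible.
Flexible Spending Account — status full-time ✓ (not excluded); service 319 days ≥ 90 days ✓; 37 hrs/wk ≥ 32 ✓; dept Facilities ✗ → not eligible.
Stock Option Plan — status full-time ✓; age 42 ≥ 18 ✓; service 319 days ≥ 120 days ✓; dept Facilities ✗ → not eligible.
Medical Plan — service 319 days ≥ 6 months (≈180 days) ✓; grade L2 < L4 ✗ → not eligible.
401(k) Plan — status full-time ✓; service 319 days ≥ 3 months (≈90 days) ✓; grade L2 < L6 ✗ → not eligible.
Transit Subsidy — service 319 days < 12 months (≈360 days) ✗ → not eligible.
Mental Health Benefit — status full-time ✗ (requires part-time or temporary) → not eligible.
Profit Sharing Plan — status full-time ✓; service 319 days < 1 year (≈365 days) ✗ → not eligible.

Fitness Allowance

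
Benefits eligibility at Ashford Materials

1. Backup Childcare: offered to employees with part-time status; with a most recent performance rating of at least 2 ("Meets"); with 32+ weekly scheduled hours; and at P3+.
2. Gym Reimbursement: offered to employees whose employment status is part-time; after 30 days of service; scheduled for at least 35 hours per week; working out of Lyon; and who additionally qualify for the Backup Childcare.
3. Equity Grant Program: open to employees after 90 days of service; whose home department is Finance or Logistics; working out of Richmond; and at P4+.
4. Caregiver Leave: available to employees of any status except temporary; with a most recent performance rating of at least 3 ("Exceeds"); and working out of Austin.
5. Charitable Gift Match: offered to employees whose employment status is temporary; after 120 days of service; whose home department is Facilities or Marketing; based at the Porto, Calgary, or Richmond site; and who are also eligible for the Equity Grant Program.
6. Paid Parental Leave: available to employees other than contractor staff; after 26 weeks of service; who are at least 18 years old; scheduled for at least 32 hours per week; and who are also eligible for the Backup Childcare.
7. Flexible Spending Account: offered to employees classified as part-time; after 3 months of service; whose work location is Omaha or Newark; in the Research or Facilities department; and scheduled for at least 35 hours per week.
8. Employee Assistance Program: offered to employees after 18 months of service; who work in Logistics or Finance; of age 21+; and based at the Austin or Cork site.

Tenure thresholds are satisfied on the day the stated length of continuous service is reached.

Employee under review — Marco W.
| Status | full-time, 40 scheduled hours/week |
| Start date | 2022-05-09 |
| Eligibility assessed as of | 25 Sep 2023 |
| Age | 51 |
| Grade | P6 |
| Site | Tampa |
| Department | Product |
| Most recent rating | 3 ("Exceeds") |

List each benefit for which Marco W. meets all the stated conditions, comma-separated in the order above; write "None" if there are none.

None

Service from 2022-05-09 to 25 Sep 2023: 504 days.
Backup Childcare — status full-time ✗ (requires part-time) → not eligible.
Gym Reimbursement — status full-time ✗ (requires part-time) → not eligible.
Equity Grant Program — service 504 days ≥ 90 days ✓; dept Product ✗ → not eligible.
Caregiver Leave — status full-time ✓ (not excluded); rating 3 ≥ 3 ✓; site Tampa ✗ (not Austin) → not eligible.
Charitable Gift Match — status full-time ✗ (requires temporary) → not eligible.
Paid Parental Leave — status full-time ✓ (not excluded); service 504 days ≥ 26 weeks (≈182 days) ✓; age 51 ≥ 18 ✓; 40 hrs/wk ≥ 32 ✓; not eligible for Backup Childcare ✗ → not eligible.
Flexible Spending Account — status full-time ✗ (requires part-time) → not eligible.
Employee Assistance Program — service 504 days < 18 months (≈540 days) ✗ → not eligible.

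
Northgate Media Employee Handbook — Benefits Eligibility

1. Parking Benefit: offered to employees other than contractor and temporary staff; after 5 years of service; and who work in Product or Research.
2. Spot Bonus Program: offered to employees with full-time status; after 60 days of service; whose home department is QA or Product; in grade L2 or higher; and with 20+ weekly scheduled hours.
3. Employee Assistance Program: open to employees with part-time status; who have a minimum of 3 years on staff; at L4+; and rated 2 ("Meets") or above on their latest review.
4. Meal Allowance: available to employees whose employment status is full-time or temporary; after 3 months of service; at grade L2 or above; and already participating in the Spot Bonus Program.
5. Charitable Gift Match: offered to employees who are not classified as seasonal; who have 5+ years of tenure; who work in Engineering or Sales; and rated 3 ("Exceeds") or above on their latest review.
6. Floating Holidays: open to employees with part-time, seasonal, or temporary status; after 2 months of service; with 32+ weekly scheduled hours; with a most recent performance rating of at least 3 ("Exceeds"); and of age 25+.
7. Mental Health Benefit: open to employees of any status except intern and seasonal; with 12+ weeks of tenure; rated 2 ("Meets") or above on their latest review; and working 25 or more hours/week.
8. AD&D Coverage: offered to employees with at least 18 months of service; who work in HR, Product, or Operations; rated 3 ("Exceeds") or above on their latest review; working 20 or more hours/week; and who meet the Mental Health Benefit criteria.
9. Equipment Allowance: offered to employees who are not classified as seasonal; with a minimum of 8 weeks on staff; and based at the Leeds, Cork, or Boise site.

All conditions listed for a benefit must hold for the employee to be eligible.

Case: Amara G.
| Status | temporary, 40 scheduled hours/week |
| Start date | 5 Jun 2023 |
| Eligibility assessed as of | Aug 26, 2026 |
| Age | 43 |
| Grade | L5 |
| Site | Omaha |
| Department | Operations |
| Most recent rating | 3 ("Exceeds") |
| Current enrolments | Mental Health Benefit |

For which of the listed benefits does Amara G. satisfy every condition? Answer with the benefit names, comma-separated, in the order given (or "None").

Floating Holidays, Mental Health Benefit, AD&D Coverage

Service from 5 Jun 2023 to Aug 26, 2026: 1178 days.
Parking Benefit — status temporary ✗ (excluded) → not eligible.
Spot Bonus Program — status temporary ✗ (requires full-time) → not eligible.
Employee Assistance Program — status temporary ✗ (requires part-time) → not eligible.
Meal Allowance — status temporary ✓; service 1178 days ≥ 3 months (≈90 days) ✓; grade L5 ≥ L2 ✓; not enrolled in Spot Bonus Program ✗ → not eligible.
Charitable Gift Match — status temporary ✓ (not excluded); service 1178 days < 5 years (≈1825 days) ✗ → not eligible.
Floating Holidays — status temporary ✓; service 1178 days ≥ 2 months (≈60 days) ✓; 40 hrs/wk ≥ 32 ✓; rating 3 ≥ 3 ✓; age 43 ≥ 25 ✓ → eligible.
Mental Health Benefit — status temporary ✓ (not excluded); service 1178 days ≥ 12 weeks (≈84 days) ✓; rating 3 ≥ 2 ✓; 40 hrs/wk ≥ 25 ✓ → eligible.
AD&D Coverage — service 1178 days ≥ 18 months (≈540 days) ✓; dept Operations ✓; rating 3 ≥ 3 ✓; 40 hrs/wk ≥ 20 ✓; eligible for Mental Health Benefit ✓ → eligible.
Equipment Allowance — status temporary ✓ (not excluded); service 1178 days ≥ 8 weeks (≈56 days) ✓; site Omaha ✗ (not Leeds, Cork, or Boise) → not eligible.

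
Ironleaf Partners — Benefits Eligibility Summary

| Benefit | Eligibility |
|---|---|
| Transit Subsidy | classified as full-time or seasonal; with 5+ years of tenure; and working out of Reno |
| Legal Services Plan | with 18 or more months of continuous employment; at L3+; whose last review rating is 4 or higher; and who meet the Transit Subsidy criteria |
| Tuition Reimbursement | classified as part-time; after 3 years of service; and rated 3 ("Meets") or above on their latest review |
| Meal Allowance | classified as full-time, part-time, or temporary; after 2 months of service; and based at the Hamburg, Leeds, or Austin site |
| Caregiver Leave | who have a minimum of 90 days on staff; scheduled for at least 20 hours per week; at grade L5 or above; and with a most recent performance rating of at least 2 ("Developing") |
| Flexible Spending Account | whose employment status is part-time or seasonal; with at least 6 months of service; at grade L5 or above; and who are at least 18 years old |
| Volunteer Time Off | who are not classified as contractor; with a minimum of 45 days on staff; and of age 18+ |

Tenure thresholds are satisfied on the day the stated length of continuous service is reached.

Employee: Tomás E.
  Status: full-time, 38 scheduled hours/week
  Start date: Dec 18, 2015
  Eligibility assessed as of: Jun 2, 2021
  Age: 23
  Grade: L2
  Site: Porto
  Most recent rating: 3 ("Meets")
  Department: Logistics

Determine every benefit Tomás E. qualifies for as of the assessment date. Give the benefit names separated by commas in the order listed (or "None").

Volunteer Time Off

Service from Dec 18, 2015 to Jun 2, 2021: 1993 days.
Transit Subsidy — status full-time ✓; service 1993 days ≥ 5 years (≈1825 days) ✓; site Porto ✗ (not Reno) → not eligible.
Legal Services Plan — service 1993 days ≥ 18 months (≈540 days) ✓; grade L2 < L3 ✗ → not eligible.
Tuition Reimbursement — status full-time ✗ (requires part-time) → not eligible.
Meal Allowance — status full-time ✓; service 1993 days ≥ 2 months (≈60 days) ✓; site Porto ✗ (not Hamburg, Leeds, or Austin) → not eligible.
Caregiver Leave — service 1993 days ≥ 90 days ✓; 38 hrs/wk ≥ 20 ✓; grade L2 < L5 ✗ → not eligible.
Flexible Spending Account — status full-time ✗ (requires part-time or seasonal) → not eligible.
Volunteer Time Off — status full-time ✓ (not excluded); service 1993 days ≥ 45 days ✓; age 23 ≥ 18 ✓ → eligible.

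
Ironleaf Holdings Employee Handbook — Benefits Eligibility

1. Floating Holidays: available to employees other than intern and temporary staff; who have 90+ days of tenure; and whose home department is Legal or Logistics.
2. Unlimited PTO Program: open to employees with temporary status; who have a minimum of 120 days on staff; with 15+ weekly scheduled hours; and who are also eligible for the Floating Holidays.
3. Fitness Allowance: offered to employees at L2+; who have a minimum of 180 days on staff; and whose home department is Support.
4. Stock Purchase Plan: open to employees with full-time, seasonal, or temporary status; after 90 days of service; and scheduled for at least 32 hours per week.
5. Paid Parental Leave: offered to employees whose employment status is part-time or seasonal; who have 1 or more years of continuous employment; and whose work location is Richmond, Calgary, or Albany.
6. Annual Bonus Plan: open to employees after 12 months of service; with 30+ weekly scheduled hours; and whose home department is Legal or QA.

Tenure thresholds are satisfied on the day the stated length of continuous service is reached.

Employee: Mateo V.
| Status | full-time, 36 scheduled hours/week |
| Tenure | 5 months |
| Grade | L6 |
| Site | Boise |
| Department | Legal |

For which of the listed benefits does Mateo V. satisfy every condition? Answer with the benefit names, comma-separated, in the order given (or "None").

Floating Holidays — status full-time ✓ (not excluded); service 5 months ≥ 90 days ✓; dept Legal ✓ → eligible.
Unlimited PTO Program — status full-time ✗ (requires temporary) → not eligible.
Fitness Allowance — grade L6 ≥ L2 ✓; service 5 months < 180 days ✗ → not eligible.
Stock Purchase Plan — status full-time ✓; service 5 months ≥ 90 days ✓; 36 hrs/wk ≥ 32 ✓ → eligible.
Paid Parental Leave — status full-time ✗ (requires part-time or seasonal) → not eligible.
Annual Bonus Plan — service 5 months < 12 months ✗ → not eligible.

Floating Holidays, Stock Purchase Plan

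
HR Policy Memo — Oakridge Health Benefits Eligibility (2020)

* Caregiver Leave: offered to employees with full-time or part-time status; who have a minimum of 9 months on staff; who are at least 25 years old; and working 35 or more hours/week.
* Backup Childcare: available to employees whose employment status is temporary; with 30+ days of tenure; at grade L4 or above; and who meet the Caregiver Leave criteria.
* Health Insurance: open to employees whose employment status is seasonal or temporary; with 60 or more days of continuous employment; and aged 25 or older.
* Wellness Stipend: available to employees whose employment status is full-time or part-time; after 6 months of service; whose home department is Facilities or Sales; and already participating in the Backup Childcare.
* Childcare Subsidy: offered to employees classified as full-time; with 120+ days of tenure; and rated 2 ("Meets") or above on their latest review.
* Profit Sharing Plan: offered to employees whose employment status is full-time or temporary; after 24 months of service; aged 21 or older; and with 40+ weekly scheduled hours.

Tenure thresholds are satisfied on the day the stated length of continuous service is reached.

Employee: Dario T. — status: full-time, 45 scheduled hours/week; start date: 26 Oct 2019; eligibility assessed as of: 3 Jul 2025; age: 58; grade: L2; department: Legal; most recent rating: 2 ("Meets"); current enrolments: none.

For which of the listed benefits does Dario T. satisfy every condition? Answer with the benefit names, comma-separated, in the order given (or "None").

Service from 26 Oct 2019 to 3 Jul 2025: 2077 days.
Caregiver Leave — status full-time ✓; service 2077 days ≥ 9 months (≈270 days) ✓; age 58 ≥ 25 ✓; 45 hrs/wk ≥ 35 ✓ → eligible.
Backup Childcare — status full-time ✗ (requires temporary) → not eligible.
Health Insurance — status full-time ✗ (requires seasonal or temporary) → not eligible.
Wellness Stipend — status full-time ✓; service 2077 days ≥ 6 months (≈180 days) ✓; dept Legal ✗ → not eligible.
Childcare Subsidy — status full-time ✓; service 2077 days ≥ 120 days ✓; rating 2 ≥ 2 ✓ → eligible.
Profit Sharing Plan — status full-time ✓; service 2077 days ≥ 24 months (≈720 days) ✓; age 58 ≥ 21 ✓; 45 hrs/wk ≥ 40 ✓ → eligible.

Caregiver Leave, Childcare Subsidy, Profit Sharing Plan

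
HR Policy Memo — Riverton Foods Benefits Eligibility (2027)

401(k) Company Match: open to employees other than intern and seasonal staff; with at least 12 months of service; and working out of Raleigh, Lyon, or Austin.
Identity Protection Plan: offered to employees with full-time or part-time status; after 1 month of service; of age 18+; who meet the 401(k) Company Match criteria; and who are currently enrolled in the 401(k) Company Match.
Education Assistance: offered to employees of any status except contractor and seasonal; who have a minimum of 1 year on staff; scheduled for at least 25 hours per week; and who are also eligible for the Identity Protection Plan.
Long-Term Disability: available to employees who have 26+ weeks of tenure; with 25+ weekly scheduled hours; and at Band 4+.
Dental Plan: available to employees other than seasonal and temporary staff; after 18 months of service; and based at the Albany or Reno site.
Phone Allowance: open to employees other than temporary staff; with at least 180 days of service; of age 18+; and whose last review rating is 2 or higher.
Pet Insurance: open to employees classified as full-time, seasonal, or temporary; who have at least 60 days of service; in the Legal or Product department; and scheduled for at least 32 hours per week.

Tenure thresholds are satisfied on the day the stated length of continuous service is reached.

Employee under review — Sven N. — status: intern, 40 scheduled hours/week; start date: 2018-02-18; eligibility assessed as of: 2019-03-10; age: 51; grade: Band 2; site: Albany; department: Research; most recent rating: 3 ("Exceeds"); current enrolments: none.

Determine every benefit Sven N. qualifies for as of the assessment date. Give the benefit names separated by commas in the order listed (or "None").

Service from 2018-02-18 to 2019-03-10: 385 days.
401(k) Company Match — status intern ✗ (excluded) → not eligible.
Identity Protection Plan — status intern ✗ (requires full-time or part-time) → not eligible.
Education Assistance — status intern ✓ (not excluded); service 385 days ≥ 1 year (≈365 days) ✓; 40 hrs/wk ≥ 25 ✓; not eligible for Identity Protection Plan ✗ → not eligible.
Long-Term Disability — service 385 days ≥ 26 weeks (≈182 days) ✓; 40 hrs/wk ≥ 25 ✓; grade Band 2 < Band 4 ✗ → not eligible.
Dental Plan — status intern ✓ (not excluded); service 385 days < 18 months (≈540 days) ✗ → not eligible.
Phone Allowance — status intern ✓ (not excluded); service 385 days ≥ 180 days ✓; age 51 ≥ 18 ✓; rating 3 ≥ 2 ✓ → eligible.
Pet Insurance — status intern ✗ (requires full-time, seasonal, or temporary) → not eligible.

Phone Allowance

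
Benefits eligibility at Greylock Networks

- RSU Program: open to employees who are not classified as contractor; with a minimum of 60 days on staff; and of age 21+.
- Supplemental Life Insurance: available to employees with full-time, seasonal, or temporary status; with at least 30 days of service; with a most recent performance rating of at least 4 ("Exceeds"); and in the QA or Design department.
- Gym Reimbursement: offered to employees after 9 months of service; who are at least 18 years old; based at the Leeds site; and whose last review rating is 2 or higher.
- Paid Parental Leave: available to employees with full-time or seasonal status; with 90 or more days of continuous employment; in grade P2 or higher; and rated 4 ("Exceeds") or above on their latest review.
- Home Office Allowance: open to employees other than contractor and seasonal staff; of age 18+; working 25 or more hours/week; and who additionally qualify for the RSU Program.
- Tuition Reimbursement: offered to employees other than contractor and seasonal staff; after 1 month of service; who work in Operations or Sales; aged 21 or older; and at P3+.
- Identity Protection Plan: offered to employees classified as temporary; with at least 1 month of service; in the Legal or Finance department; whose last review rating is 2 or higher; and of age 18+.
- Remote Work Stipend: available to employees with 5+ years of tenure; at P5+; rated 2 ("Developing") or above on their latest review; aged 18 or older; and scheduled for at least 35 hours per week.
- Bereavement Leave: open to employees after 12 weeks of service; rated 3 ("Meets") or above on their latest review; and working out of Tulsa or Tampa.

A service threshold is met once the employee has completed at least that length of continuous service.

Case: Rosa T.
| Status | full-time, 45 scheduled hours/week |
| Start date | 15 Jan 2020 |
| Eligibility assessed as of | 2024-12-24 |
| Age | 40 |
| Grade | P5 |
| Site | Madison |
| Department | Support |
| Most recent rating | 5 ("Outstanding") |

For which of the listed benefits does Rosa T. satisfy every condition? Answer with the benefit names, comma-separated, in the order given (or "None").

RSU Program, Paid Parental Leave, Home Office Allowance

Service from 15 Jan 2020 to 2024-12-24: 1805 days.
RSU Program — status full-time ✓ (not excluded); service 1805 days ≥ 60 days ✓; age 40 ≥ 21 ✓ → eligible.
Supplemental Life Insurance — status full-time ✓; service 1805 days ≥ 30 days ✓; rating 5 ≥ 4 ✓; dept Support ✗ → not eligible.
Gym Reimbursement — service 1805 days ≥ 9 months (≈270 days) ✓; age 40 ≥ 18 ✓; site Madison ✗ (not Leeds) → not eligible.
Paid Parental Leave — status full-time ✓; service 1805 days ≥ 90 days ✓; grade P5 ≥ P2 ✓; rating 5 ≥ 4 ✓ → eligible.
Home Office Allowance — status full-time ✓ (not excluded); age 40 ≥ 18 ✓; 45 hrs/wk ≥ 25 ✓; eligible for RSU Program ✓ → eligible.
Tuition Reimbursement — status full-time ✓ (not excluded); service 1805 days ≥ 1 month (≈30 days) ✓; dept Support ✗ → not eligible.
Identity Protection Plan — status full-time ✗ (requires temporary) → not eligible.
Remote Work Stipend — service 1805 days < 5 years (≈1825 days) ✗ → not eligible.
Bereavement Leave — service 1805 days ≥ 12 weeks (≈84 days) ✓; rating 5 ≥ 3 ✓; site Madison ✗ (not Tulsa or Tampa) → not eligible.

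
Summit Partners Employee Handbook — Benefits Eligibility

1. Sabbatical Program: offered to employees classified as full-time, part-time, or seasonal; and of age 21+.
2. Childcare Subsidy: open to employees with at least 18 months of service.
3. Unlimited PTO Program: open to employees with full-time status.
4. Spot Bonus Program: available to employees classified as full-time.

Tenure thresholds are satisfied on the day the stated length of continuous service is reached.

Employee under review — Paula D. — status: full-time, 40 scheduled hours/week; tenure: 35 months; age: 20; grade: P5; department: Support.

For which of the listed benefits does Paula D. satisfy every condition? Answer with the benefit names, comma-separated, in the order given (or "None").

Sabbatical Program — status full-time ✓; age 20 < 21 ✗ → not eligible.
Childcare Subsidy — service 35 months ≥ 18 months ✓ → eligible.
Unlimited PTO Program — status full-time ✓ → eligible.
Spot Bonus Program — status full-time ✓ → eligible.

Childcare Subsidy, Unlimited PTO Program, Spot Bonus Program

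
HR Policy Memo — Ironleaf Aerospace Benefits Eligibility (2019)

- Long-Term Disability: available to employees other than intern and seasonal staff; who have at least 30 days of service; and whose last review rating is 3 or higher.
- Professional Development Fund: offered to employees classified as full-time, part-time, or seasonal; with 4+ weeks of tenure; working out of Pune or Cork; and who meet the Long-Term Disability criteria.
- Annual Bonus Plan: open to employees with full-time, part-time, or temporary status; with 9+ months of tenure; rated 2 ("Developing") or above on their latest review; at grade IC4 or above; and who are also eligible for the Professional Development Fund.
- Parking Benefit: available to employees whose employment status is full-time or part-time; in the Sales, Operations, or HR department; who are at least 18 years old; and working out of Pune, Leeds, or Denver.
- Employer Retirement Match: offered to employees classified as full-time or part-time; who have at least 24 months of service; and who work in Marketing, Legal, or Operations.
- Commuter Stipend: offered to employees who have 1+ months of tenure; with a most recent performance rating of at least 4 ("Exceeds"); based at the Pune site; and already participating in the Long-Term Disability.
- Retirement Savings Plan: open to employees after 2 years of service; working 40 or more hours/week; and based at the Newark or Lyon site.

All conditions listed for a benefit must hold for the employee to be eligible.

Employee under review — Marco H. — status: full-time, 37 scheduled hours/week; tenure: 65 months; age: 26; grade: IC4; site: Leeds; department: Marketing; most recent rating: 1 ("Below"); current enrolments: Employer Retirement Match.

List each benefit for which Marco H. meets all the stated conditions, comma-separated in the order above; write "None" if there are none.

Long-Term Disability — status full-time ✓ (not excluded); service 65 months ≥ 30 days ✓; rating 1 < 3 ✗ → not eligible.
Professional Development Fund — status full-time ✓; service 65 months ≥ 4 weeks (≈28 days) ✓; site Leeds ✗ (not Pune or Cork) → not eligible.
Annual Bonus Plan — status full-time ✓; service 65 months ≥ 9 months ✓; rating 1 < 2 ✗ → not eligible.
Parking Benefit — status full-time ✓; dept Marketing ✗ → not eligible.
Employer Retirement Match — status full-time ✓; service 65 months ≥ 24 months ✓; dept Marketing ✓ → eligible.
Commuter Stipend — service 65 months ≥ 1 month ✓; rating 1 < 4 ✗ → not eligible.
Retirement Savings Plan — service 65 months ≥ 2 years (≈730 days) ✓; 37 hrs/wk < 40 ✗ → not eligible.

Employer Retirement Match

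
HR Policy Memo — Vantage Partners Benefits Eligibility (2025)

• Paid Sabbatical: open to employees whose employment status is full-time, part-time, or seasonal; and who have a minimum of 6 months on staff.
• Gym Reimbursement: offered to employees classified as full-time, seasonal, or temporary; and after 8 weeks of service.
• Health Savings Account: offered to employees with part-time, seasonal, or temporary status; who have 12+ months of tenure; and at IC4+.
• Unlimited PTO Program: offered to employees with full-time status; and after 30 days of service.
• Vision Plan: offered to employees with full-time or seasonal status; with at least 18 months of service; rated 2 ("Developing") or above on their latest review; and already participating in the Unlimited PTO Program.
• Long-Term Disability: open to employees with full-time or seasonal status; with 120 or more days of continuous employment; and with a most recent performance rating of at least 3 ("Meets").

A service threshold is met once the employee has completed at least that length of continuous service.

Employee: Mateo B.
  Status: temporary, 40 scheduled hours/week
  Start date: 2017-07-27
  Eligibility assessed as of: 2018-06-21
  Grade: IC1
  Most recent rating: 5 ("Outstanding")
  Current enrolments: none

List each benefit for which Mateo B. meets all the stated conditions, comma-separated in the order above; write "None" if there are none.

Service from 2017-07-27 to 2018-06-21: 329 days.
Paid Sabbatical — status temporary ✗ (requires full-time, part-time, or seasonal) → not eligible.
Gym Reimbursement — status temporary ✓; service 329 days ≥ 8 weeks (≈56 days) ✓ → eligible.
Health Savings Account — status temporary ✓; service 329 days < 12 months (≈360 days) ✗ → not eligible.
Unlimited PTO Program — status temporary ✗ (requires full-time) → not eligible.
Vision Plan — status temporary ✗ (requires full-time or seasonal) → not eligible.
Long-Term Disability — status temporary ✗ (requires full-time or seasonal) → not eligible.

Gym Reimbursement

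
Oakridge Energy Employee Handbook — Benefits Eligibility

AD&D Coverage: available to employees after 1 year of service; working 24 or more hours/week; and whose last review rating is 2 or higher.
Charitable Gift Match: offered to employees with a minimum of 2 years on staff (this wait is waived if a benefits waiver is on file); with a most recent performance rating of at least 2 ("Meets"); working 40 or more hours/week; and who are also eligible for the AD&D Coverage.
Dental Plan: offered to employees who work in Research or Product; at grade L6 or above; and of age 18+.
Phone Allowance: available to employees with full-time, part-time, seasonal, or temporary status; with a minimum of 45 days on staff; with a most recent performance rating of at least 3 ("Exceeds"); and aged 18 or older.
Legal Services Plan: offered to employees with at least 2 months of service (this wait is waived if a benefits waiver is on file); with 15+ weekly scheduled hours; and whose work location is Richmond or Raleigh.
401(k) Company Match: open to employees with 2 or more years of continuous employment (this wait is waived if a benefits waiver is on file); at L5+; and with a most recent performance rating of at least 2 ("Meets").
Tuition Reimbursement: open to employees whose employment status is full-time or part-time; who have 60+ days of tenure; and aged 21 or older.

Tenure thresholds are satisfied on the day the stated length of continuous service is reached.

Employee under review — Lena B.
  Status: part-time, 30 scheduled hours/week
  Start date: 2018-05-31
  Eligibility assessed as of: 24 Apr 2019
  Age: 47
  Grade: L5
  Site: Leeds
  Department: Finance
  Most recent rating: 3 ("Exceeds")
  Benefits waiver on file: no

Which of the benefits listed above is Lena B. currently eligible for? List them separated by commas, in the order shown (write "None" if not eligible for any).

Service from 2018-05-31 to 24 Apr 2019: 328 days.
AD&D Coverage — service 328 days < 1 year (≈365 days) ✗ → not eligible.
Charitable Gift Match — no waiver, service 328 days < 2 years (≈730 days) ✗ → not eligible.
Dental Plan — dept Finance ✗ → not eligible.
Phone Allowance — status part-time ✓; service 328 days ≥ 45 days ✓; rating 3 ≥ 3 ✓; age 47 ≥ 18 ✓ → eligible.
Legal Services Plan — no waiver, service 328 days ≥ 2 months (≈60 days) ✓; 30 hrs/wk ≥ 15 ✓; site Leeds ✗ (not Richmond or Raleigh) → not eligible.
401(k) Company Match — no waiver, service 328 days < 2 years (≈730 days) ✗ → not eligible.
Tuition Reimbursement — status part-time ✓; service 328 days ≥ 60 days ✓; age 47 ≥ 21 ✓ → eligible.

Phone Allowance, Tuition Reimbursement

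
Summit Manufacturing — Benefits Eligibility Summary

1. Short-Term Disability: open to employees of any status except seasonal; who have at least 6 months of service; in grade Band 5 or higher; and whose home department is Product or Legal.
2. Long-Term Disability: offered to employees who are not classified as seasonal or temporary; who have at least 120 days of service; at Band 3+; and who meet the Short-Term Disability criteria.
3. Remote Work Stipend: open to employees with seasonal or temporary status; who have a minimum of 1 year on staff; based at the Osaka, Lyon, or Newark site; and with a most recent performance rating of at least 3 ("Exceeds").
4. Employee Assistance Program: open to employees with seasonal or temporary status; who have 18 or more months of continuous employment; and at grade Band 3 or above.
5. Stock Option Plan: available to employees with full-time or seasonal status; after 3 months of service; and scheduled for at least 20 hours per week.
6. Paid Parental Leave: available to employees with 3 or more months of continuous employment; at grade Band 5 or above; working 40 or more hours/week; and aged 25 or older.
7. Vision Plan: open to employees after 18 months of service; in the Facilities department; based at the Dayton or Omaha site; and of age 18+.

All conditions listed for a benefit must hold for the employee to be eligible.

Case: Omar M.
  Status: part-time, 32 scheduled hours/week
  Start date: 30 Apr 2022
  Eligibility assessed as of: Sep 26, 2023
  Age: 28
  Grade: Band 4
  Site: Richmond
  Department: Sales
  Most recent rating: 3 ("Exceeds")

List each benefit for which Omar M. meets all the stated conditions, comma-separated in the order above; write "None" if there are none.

None

Service from 30 Apr 2022 to Sep 26, 2023: 514 days.
Short-Term Disability — status part-time ✓ (not excluded); service 514 days ≥ 6 months (≈180 days) ✓; grade Band 4 < Band 5 ✗ → not eligible.
Long-Term Disability — status part-time ✓ (not excluded); service 514 days ≥ 120 days ✓; grade Band 4 ≥ Band 3 ✓; not eligible for Short-Term Disability ✗ → not eligible.
Remote Work Stipend — status part-time ✗ (requires seasonal or temporary) → not eligible.
Employee Assistance Program — status part-time ✗ (requires seasonal or temporary) → not eligible.
Stock Option Plan — status part-time ✗ (requires full-time or seasonal) → not eligible.
Paid Parental Leave — service 514 days ≥ 3 months (≈90 days) ✓; grade Band 4 < Band 5 ✗ → not eligible.
Vision Plan — service 514 days < 18 months (≈540 days) ✗ → not eligible.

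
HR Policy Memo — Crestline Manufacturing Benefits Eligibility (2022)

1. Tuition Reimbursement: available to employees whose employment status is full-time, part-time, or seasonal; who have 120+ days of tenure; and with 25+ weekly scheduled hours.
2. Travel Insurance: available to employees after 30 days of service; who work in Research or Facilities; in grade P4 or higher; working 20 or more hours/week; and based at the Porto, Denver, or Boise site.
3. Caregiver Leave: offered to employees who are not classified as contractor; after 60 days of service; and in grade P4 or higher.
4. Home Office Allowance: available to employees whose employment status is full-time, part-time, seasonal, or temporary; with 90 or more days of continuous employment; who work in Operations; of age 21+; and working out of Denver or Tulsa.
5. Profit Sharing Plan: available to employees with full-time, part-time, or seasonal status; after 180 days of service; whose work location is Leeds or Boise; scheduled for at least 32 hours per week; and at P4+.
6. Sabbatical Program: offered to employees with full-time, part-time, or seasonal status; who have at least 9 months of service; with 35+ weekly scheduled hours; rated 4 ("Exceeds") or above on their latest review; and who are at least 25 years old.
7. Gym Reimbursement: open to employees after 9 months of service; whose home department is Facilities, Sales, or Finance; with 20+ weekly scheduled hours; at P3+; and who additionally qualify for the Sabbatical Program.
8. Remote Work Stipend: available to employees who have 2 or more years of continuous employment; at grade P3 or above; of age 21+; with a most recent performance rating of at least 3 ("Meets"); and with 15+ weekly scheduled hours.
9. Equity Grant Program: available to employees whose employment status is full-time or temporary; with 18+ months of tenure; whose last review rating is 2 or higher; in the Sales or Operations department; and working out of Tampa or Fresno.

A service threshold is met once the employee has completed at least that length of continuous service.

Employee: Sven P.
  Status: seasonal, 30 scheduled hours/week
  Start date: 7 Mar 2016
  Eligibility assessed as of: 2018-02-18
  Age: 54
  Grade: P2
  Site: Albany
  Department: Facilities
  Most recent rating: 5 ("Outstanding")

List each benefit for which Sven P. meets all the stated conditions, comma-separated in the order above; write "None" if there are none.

Service from 7 Mar 2016 to 2018-02-18: 713 days.
Tuition Reimbursement — status seasonal ✓; service 713 days ≥ 120 days ✓; 30 hrs/wk ≥ 25 ✓ → eligible.
Travel Insurance — service 713 days ≥ 30 days ✓; dept Facilities ✓; grade P2 < P4 ✗ → not eligible.
Caregiver Leave — status seasonal ✓ (not excluded); service 713 days ≥ 60 days ✓; grade P2 < P4 ✗ → not eligible.
Home Office Allowance — status seasonal ✓; service 713 days ≥ 90 days ✓; dept Facilities ✗ → not eligible.
Profit Sharing Plan — status seasonal ✓; service 713 days ≥ 180 days ✓; site Albany ✗ (not Leeds or Boise) → not eligible.
Sabbatical Program — status seasonal ✓; service 713 days ≥ 9 months (≈270 days) ✓; 30 hrs/wk < 35 ✗ → not eligible.
Gym Reimbursement — service 713 days ≥ 9 months (≈270 days) ✓; dept Facilities ✓; 30 hrs/wk ≥ 20 ✓; grade P2 < P3 ✗ → not eligible.
Remote Work Stipend — service 713 days < 2 years (≈730 days) ✗ → not eligible.
Equity Grant Program — status seasonal ✗ (requires full-time or temporary) → not eligible.

Tuition Reimbursement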